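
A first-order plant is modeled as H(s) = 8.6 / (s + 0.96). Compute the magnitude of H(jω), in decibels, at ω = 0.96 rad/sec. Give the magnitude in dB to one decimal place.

|j0.96 + 0.96| = √(0.96² + 0.96²) = 1.358
|H(j0.96)| = 8.6 / 1.358 = 6.3345
20 log₁₀(6.3345) = 16.03 dB

16.0 dB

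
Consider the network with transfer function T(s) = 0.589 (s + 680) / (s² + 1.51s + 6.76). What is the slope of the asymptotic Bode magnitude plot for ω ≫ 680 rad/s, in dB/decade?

With 1 zero and 2 poles, the high-frequency asymptotic slope is 20 × (1 − 2) = -20 dB/decade.

-20 dB/decade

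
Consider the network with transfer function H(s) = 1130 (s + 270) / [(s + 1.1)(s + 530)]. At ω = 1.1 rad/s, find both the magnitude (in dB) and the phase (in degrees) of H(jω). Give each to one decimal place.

|H| = 51.4 dB, ∠H = -44.9°

|j1.1 + 270| = √(1.1² + 270²) = 270
|j1.1 + 1.1| = √(1.1² + 1.1²) = 1.556
|j1.1 + 530| = √(1.1² + 530²) = 530
|H(j1.1)| = 1130 × 270 / (1.556 × 530) = 370.05
20 log₁₀(370.05) = 51.37 dB
∠(j1.1 + 270) = arctan(1.1/270) = 0.23°
∠(j1.1 + 1.1) = arctan(1.1/1.1) = 45.00°
∠(j1.1 + 530) = arctan(1.1/530) = 0.12°
∠H(j1.1) = 0.23° − (45.00° + 0.12°) = -44.89°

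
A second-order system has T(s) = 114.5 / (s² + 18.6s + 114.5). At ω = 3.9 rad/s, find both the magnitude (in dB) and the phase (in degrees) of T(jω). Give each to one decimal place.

|T| = -0.6 dB, ∠T = -36.2°

|(j3.9)² + 18.6(j3.9) + 114.5| = |99.29 + j72.54| = 123
|T(j3.9)| = 114.5 / 123 = 0.93115
20 log₁₀(0.93115) = -0.62 dB
∠[(j3.9)² + 18.6(j3.9) + 114.5] = ∠[99.29 + j72.54] = 36.15°
∠T(j3.9) = −36.15° = -36.15°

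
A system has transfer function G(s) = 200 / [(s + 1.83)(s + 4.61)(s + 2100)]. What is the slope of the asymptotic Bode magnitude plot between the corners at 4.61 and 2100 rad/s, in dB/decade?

-40 dB/decade

In this band the factors already past their corner are: pole at 1.83, pole at 4.61; net slope = -40 dB/decade.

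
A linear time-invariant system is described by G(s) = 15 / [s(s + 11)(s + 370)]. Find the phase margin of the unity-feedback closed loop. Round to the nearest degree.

Gain crossover: |G(jω)| = 1 at ω ≈ 0.00369 rad/sec.
∠G(j0.00369) = −90° − arctan(0.00369/11) − arctan(0.00369/370) ≈ -90.02°
PM = 180° + (-90.02°) = 89.98°

90°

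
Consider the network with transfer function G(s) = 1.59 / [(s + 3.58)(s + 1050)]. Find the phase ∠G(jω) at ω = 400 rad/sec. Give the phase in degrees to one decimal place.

-110.3°

∠(j400 + 3.58) = arctan(400/3.58) = 89.49°
∠(j400 + 1050) = arctan(400/1050) = 20.85°
∠G(j400) = − (89.49° + 20.85°) = -110.34°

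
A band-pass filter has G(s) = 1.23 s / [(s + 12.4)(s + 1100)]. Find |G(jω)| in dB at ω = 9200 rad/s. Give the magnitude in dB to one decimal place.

|j9200| = 9200
|j9200 + 12.4| = √(9200² + 12.4²) = 9200
|j9200 + 1100| = √(9200² + 1100²) = 9266
|G(j9200)| = 1.23 × 9200 / (9200 × 9266) = 0.00013275
20 log₁₀(0.00013275) = -77.54 dB

-77.5 dB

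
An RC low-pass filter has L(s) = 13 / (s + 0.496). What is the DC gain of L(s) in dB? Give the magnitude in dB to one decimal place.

L(0) = 13 / 0.496 = 26.21
20 log₁₀(26.21) = 28.37 dB

28.4 dB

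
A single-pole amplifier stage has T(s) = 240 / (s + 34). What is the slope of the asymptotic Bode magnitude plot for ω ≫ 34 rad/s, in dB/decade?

With 0 zeros and 1 pole, the high-frequency asymptotic slope is 20 × (0 − 1) = -20 dB/decade.

-20 dB/decade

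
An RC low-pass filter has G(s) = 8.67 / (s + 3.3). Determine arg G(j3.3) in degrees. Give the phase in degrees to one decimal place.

-45.0°

∠(j3.3 + 3.3) = arctan(3.3/3.3) = 45.00°
∠G(j3.3) = −45.00° = -45.00°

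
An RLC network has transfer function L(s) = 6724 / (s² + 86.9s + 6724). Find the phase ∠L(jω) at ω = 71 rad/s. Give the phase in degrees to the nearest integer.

-75°

∠[(j71)² + 86.9(j71) + 6724] = ∠[1683 + j6169.9] = 74.74°
∠L(j71) = −74.74° = -74.74°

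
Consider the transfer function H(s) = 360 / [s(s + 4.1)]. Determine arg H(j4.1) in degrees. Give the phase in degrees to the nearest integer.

∠(j4.1 + 4.1) = arctan(4.1/4.1) = 45.00°
∠(j4.1) = 90.00°
∠H(j4.1) = − (45.00° + 90.00°) = -135.00°

-135 deg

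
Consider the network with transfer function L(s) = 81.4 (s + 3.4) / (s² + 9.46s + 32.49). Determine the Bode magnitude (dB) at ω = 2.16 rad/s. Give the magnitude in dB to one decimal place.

|j2.16 + 3.4| = √(2.16² + 3.4²) = 4.028
|(j2.16)² + 9.46(j2.16) + 32.49| = |27.824 + j20.434| = 34.52
|L(j2.16)| = 81.4 × 4.028 / 34.52 = 9.4981
20 log₁₀(9.4981) = 19.55 dB

19.6 dB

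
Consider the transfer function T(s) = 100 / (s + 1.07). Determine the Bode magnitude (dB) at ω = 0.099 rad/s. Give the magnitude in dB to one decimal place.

39.4 dB

|j0.099 + 1.07| = √(0.099² + 1.07²) = 1.075
|T(j0.099)| = 100 / 1.075 = 93.06
20 log₁₀(93.06) = 39.38 dB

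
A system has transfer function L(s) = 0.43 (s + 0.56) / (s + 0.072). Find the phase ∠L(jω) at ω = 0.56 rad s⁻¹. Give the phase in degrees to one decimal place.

∠(j0.56 + 0.56) = arctan(0.56/0.56) = 45.00°
∠(j0.56 + 0.072) = arctan(0.56/0.072) = 82.67°
∠L(j0.56) = 45.00° − 82.67° = -37.67°

-37.7 deg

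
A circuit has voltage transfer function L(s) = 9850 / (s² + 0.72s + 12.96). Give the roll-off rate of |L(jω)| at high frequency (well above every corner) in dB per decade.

-40 dB/decade

With 0 zeros and 2 poles, the high-frequency asymptotic slope is 20 × (0 − 2) = -40 dB/decade.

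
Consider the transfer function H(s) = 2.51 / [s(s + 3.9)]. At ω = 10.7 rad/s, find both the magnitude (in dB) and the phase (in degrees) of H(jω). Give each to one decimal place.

|j10.7 + 3.9| = √(10.7² + 3.9²) = 11.39
|j10.7| = 10.7
|H(j10.7)| = 2.51 / (11.39 × 10.7) = 0.020598
20 log₁₀(0.020598) = -33.72 dB
∠(j10.7 + 3.9) = arctan(10.7/3.9) = 69.97°
∠(j10.7) = 90.00°
∠H(j10.7) = − (69.97° + 90.00°) = -159.97°

|H| = -33.7 dB, ∠H = -160.0°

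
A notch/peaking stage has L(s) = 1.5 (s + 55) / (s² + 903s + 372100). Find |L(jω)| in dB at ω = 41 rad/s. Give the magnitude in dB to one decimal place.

-71.2 dB

|j41 + 55| = √(41² + 55²) = 68.6
|(j41)² + 903(j41) + 372100| = |3.7042e+05 + j37023| = 3.723e+05
|L(j41)| = 1.5 × 68.6 / 3.723e+05 = 0.00027642
20 log₁₀(0.00027642) = -71.17 dB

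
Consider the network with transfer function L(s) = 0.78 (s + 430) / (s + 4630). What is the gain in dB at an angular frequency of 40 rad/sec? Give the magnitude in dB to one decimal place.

|j40 + 430| = √(40² + 430²) = 431.9
|j40 + 4630| = √(40² + 4630²) = 4630
|L(j40)| = 0.78 × 431.9 / 4630 = 0.072751
20 log₁₀(0.072751) = -22.76 dB

-22.8 dB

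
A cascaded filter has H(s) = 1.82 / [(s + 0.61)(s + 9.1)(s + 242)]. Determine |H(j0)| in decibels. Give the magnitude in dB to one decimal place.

H(0) = 1.82 / (0.61 × 9.1 × 242) = 0.0013548
20 log₁₀(0.0013548) = -57.36 dB

-57.4 dB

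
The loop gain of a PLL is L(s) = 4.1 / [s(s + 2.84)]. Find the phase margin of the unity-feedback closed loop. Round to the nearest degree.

65°

Gain crossover: |L(jω)| = 1 at ω ≈ 1.31 rad/s.
∠L(j1.31) = −90° − arctan(1.31/2.84) ≈ -114.78°
PM = 180° + (-114.78°) = 65.22°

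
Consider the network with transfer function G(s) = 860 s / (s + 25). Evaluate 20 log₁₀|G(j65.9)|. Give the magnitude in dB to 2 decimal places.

|j65.9| = 65.9
|j65.9 + 25| = √(65.9² + 25²) = 70.48
|G(j65.9)| = 860 × 65.9 / 70.48 = 804.08
20 log₁₀(804.08) = 58.106 dB

58.11 dB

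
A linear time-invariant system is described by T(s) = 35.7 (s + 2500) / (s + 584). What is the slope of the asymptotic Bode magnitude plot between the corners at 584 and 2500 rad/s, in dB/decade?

-20 dB/decade

In this band the factors already past their corner are: pole at 584; net slope = -20 dB/decade.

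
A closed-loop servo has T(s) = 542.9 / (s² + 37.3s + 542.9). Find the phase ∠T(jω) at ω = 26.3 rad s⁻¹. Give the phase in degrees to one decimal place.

∠[(j26.3)² + 37.3(j26.3) + 542.9] = ∠[-148.79 + j980.99] = 98.62°
∠T(j26.3) = −98.62° = -98.62°

-98.6°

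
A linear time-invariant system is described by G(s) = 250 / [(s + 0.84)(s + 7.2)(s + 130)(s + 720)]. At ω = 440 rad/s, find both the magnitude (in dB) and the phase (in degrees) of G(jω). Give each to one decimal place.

|j440 + 0.84| = √(440² + 0.84²) = 440
|j440 + 7.2| = √(440² + 7.2²) = 440.1
|j440 + 130| = √(440² + 130²) = 458.8
|j440 + 720| = √(440² + 720²) = 843.8
|G(j440)| = 250 / (440 × 440.1 × 458.8 × 843.8) = 3.3351e-09
20 log₁₀(3.3351e-09) = -169.54 dB
∠(j440 + 0.84) = arctan(440/0.84) = 89.89°
∠(j440 + 7.2) = arctan(440/7.2) = 89.06°
∠(j440 + 130) = arctan(440/130) = 73.54°
∠(j440 + 720) = arctan(440/720) = 31.43°
∠G(j440) = − (89.89° + 89.06° + 73.54° + 31.43°) = -283.92°

|G| = -169.5 dB, ∠G = -283.9 deg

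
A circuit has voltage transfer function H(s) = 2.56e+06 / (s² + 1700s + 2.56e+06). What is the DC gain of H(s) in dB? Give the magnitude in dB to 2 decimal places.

H(0) = 2.56e+06 / 2.56e+06 = 1
20 log₁₀(1) = 0.000 dB

0.00 dB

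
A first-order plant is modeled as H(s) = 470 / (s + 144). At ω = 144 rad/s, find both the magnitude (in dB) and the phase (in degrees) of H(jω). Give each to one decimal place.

|H| = 7.3 dB, ∠H = -45.0°

|j144 + 144| = √(144² + 144²) = 203.6
|H(j144)| = 470 / 203.6 = 2.3079
20 log₁₀(2.3079) = 7.26 dB
∠(j144 + 144) = arctan(144/144) = 45.00°
∠H(j144) = −45.00° = -45.00°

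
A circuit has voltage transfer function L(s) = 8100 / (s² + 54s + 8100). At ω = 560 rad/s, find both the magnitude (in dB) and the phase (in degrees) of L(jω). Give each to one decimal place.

|L| = -31.6 dB, ∠L = -174.3°

|(j560)² + 54(j560) + 8100| = |-3.055e+05 + j30240| = 3.07e+05
|L(j560)| = 8100 / 3.07e+05 = 0.026385
20 log₁₀(0.026385) = -31.57 dB
∠[(j560)² + 54(j560) + 8100] = ∠[-3.055e+05 + j30240] = 174.35°
∠L(j560) = −174.35° = -174.35°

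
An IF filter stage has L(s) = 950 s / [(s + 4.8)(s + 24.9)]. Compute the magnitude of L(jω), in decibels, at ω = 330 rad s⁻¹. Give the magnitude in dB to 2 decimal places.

9.16 dB

|j330| = 330
|j330 + 4.8| = √(330² + 4.8²) = 330
|j330 + 24.9| = √(330² + 24.9²) = 330.9
|L(j330)| = 950 × 330 / (330 × 330.9) = 2.8703
20 log₁₀(2.8703) = 9.159 dB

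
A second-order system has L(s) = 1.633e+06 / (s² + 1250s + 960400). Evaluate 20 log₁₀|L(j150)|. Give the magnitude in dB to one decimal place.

4.6 dB

|(j150)² + 1250(j150) + 960400| = |9.379e+05 + j1.875e+05| = 9.565e+05
|L(j150)| = 1.633e+06 / 9.565e+05 = 1.7073
20 log₁₀(1.7073) = 4.65 dB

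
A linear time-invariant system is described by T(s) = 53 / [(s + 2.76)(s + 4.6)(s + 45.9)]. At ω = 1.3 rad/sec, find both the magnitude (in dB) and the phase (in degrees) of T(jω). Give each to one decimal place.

|T| = -22.0 dB, ∠T = -42.6 deg

|j1.3 + 2.76| = √(1.3² + 2.76²) = 3.051
|j1.3 + 4.6| = √(1.3² + 4.6²) = 4.78
|j1.3 + 45.9| = √(1.3² + 45.9²) = 45.92
|T(j1.3)| = 53 / (3.051 × 4.78 × 45.92) = 0.079146
20 log₁₀(0.079146) = -22.03 dB
∠(j1.3 + 2.76) = arctan(1.3/2.76) = 25.22°
∠(j1.3 + 4.6) = arctan(1.3/4.6) = 15.78°
∠(j1.3 + 45.9) = arctan(1.3/45.9) = 1.62°
∠T(j1.3) = − (25.22° + 15.78° + 1.62°) = -42.62°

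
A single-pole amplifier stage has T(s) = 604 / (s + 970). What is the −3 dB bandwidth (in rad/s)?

For a single-pole low-pass, the −3 dB point is at the pole: ω = 970 rad/s.

970 rad/s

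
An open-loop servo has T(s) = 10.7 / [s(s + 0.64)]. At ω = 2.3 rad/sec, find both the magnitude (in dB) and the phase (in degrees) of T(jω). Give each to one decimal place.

|T| = 5.8 dB, ∠T = -164.5°

|j2.3 + 0.64| = √(2.3² + 0.64²) = 2.387
|j2.3| = 2.3
|T(j2.3)| = 10.7 / (2.387 × 2.3) = 1.9486
20 log₁₀(1.9486) = 5.79 dB
∠(j2.3 + 0.64) = arctan(2.3/0.64) = 74.45°
∠(j2.3) = 90.00°
∠T(j2.3) = − (74.45° + 90.00°) = -164.45°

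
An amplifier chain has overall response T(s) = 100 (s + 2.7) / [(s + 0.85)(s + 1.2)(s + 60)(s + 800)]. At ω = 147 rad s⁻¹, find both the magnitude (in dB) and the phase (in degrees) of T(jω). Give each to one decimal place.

|T| = -105.6 dB, ∠T = -168.5°

|j147 + 2.7| = √(147² + 2.7²) = 147
|j147 + 0.85| = √(147² + 0.85²) = 147
|j147 + 1.2| = √(147² + 1.2²) = 147
|j147 + 60| = √(147² + 60²) = 158.8
|j147 + 800| = √(147² + 800²) = 813.4
|T(j147)| = 100 × 147 / (147 × 147 × 158.8 × 813.4) = 5.2681e-06
20 log₁₀(5.2681e-06) = -105.57 dB
∠(j147 + 2.7) = arctan(147/2.7) = 88.95°
∠(j147 + 0.85) = arctan(147/0.85) = 89.67°
∠(j147 + 1.2) = arctan(147/1.2) = 89.53°
∠(j147 + 60) = arctan(147/60) = 67.80°
∠(j147 + 800) = arctan(147/800) = 10.41°
∠T(j147) = 88.95° − (89.67° + 89.53° + 67.80° + 10.41°) = -168.46°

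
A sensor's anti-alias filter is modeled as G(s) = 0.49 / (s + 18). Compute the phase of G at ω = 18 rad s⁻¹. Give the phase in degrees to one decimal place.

-45.0°

∠(j18 + 18) = arctan(18/18) = 45.00°
∠G(j18) = −45.00° = -45.00°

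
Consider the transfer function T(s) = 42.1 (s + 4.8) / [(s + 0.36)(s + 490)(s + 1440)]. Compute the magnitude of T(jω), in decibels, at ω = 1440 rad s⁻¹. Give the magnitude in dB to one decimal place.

-97.3 dB

|j1440 + 4.8| = √(1440² + 4.8²) = 1440
|j1440 + 0.36| = √(1440² + 0.36²) = 1440
|j1440 + 490| = √(1440² + 490²) = 1521
|j1440 + 1440| = √(1440² + 1440²) = 2036
|T(j1440)| = 42.1 × 1440 / (1440 × 1521 × 2036) = 1.3591e-05
20 log₁₀(1.3591e-05) = -97.33 dB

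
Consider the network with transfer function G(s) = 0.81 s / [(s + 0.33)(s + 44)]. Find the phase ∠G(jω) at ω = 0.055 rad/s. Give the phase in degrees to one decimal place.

80.5°

∠(j0.055) = 90.00°
∠(j0.055 + 0.33) = arctan(0.055/0.33) = 9.46°
∠(j0.055 + 44) = arctan(0.055/44) = 0.07°
∠G(j0.055) = 90.00° − (9.46° + 0.07°) = 80.47°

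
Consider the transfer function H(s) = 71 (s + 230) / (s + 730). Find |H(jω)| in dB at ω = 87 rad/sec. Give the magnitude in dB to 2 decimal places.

27.51 dB

|j87 + 230| = √(87² + 230²) = 245.9
|j87 + 730| = √(87² + 730²) = 735.2
|H(j87)| = 71 × 245.9 / 735.2 = 23.749
20 log₁₀(23.749) = 27.513 dB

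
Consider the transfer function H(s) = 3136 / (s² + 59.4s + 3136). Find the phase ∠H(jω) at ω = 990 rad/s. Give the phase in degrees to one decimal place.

-176.6°

∠[(j990)² + 59.4(j990) + 3136] = ∠[-9.7696e+05 + j58806] = 176.56°
∠H(j990) = −176.56° = -176.56°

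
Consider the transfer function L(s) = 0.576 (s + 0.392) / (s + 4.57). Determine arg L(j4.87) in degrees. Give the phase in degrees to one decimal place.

∠(j4.87 + 0.392) = arctan(4.87/0.392) = 85.40°
∠(j4.87 + 4.57) = arctan(4.87/4.57) = 46.82°
∠L(j4.87) = 85.40° − 46.82° = 38.58°

38.6°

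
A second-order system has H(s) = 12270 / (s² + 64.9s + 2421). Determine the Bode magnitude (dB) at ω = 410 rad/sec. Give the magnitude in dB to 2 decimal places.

|(j410)² + 64.9(j410) + 2421| = |-1.6568e+05 + j26609| = 1.678e+05
|H(j410)| = 12270 / 1.678e+05 = 0.073122
20 log₁₀(0.073122) = -22.719 dB

-22.72 dB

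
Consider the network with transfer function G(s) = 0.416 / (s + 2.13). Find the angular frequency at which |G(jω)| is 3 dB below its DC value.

For a single-pole low-pass, the −3 dB point is at the pole: ω = 2.13 rad/sec.

2.13 rad/sec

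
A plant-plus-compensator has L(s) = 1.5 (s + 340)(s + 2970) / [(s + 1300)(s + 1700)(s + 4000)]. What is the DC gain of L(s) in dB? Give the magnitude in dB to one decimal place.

L(0) = 1.5 × 340 × 2970 / (1300 × 1700 × 4000) = 0.00017135
20 log₁₀(0.00017135) = -75.32 dB

-75.3 dB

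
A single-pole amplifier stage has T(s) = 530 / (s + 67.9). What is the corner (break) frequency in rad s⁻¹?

The single real pole at s = −67.9 gives a corner at ω = 67.9 rad s⁻¹.

67.9 rad s⁻¹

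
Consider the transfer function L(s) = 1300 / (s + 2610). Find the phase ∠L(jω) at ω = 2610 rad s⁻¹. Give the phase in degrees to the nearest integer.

∠(j2610 + 2610) = arctan(2610/2610) = 45.00°
∠L(j2610) = −45.00° = -45.00°

-45°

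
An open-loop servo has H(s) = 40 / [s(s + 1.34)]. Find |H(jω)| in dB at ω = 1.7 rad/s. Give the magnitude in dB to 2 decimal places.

20.72 dB

|j1.7 + 1.34| = √(1.7² + 1.34²) = 2.165
|j1.7| = 1.7
|H(j1.7)| = 40 / (2.165 × 1.7) = 10.87
20 log₁₀(10.87) = 20.725 dB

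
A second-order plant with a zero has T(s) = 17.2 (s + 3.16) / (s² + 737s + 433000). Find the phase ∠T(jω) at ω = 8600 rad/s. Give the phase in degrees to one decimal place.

∠(j8600 + 3.16) = arctan(8600/3.16) = 89.98°
∠[(j8600)² + 737(j8600) + 433000] = ∠[-7.3527e+07 + j6.3382e+06] = 175.07°
∠T(j8600) = 89.98° − 175.07° = -85.09°

-85.1°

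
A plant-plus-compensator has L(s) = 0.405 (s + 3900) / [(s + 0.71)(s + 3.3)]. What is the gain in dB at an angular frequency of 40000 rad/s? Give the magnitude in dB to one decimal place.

-99.9 dB

|j40000 + 3900| = √(40000² + 3900²) = 4.019e+04
|j40000 + 0.71| = √(40000² + 0.71²) = 4e+04
|j40000 + 3.3| = √(40000² + 3.3²) = 4e+04
|L(j40000)| = 0.405 × 4.019e+04 / (4e+04 × 4e+04) = 1.0173e-05
20 log₁₀(1.0173e-05) = -99.85 dB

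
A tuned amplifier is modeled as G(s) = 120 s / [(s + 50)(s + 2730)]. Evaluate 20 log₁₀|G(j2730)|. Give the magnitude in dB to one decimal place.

|j2730| = 2730
|j2730 + 50| = √(2730² + 50²) = 2730
|j2730 + 2730| = √(2730² + 2730²) = 3861
|G(j2730)| = 120 × 2730 / (2730 × 3861) = 0.031076
20 log₁₀(0.031076) = -30.15 dB

-30.2 dB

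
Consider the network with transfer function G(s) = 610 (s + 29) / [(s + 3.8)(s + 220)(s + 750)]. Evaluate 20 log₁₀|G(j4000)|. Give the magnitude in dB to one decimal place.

|j4000 + 29| = √(4000² + 29²) = 4000
|j4000 + 3.8| = √(4000² + 3.8²) = 4000
|j4000 + 220| = √(4000² + 220²) = 4006
|j4000 + 750| = √(4000² + 750²) = 4070
|G(j4000)| = 610 × 4000 / (4000 × 4006 × 4070) = 3.7416e-05
20 log₁₀(3.7416e-05) = -88.54 dB

-88.5 dB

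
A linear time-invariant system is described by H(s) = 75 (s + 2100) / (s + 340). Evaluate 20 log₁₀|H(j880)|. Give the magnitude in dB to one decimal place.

45.2 dB

|j880 + 2100| = √(880² + 2100²) = 2277
|j880 + 340| = √(880² + 340²) = 943.4
|H(j880)| = 75 × 2277 / 943.4 = 181.02
20 log₁₀(181.02) = 45.15 dB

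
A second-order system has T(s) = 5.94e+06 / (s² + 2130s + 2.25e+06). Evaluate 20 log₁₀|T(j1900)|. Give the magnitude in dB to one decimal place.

2.9 dB

|(j1900)² + 2130(j1900) + 2.25e+06| = |-1.36e+06 + j4.047e+06| = 4.269e+06
|T(j1900)| = 5.94e+06 / 4.269e+06 = 1.3913
20 log₁₀(1.3913) = 2.87 dB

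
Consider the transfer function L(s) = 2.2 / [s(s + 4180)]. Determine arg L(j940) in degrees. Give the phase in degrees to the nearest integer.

-103 deg

∠(j940 + 4180) = arctan(940/4180) = 12.67°
∠(j940) = 90.00°
∠L(j940) = − (12.67° + 90.00°) = -102.67°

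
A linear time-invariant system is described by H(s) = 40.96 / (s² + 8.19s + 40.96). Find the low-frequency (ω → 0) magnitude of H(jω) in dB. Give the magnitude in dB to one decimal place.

H(0) = 40.96 / 40.96 = 1
20 log₁₀(1) = 0.00 dB

0.0 dB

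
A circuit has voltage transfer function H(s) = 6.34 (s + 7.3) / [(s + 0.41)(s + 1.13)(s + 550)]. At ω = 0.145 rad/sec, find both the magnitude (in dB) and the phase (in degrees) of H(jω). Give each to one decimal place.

|H| = -15.4 dB, ∠H = -25.7°

|j0.145 + 7.3| = √(0.145² + 7.3²) = 7.301
|j0.145 + 0.41| = √(0.145² + 0.41²) = 0.4349
|j0.145 + 1.13| = √(0.145² + 1.13²) = 1.139
|j0.145 + 550| = √(0.145² + 550²) = 550
|H(j0.145)| = 6.34 × 7.301 / (0.4349 × 1.139 × 550) = 0.16988
20 log₁₀(0.16988) = -15.40 dB
∠(j0.145 + 7.3) = arctan(0.145/7.3) = 1.14°
∠(j0.145 + 0.41) = arctan(0.145/0.41) = 19.48°
∠(j0.145 + 1.13) = arctan(0.145/1.13) = 7.31°
∠(j0.145 + 550) = arctan(0.145/550) = 0.02°
∠H(j0.145) = 1.14° − (19.48° + 7.31° + 0.02°) = -25.67°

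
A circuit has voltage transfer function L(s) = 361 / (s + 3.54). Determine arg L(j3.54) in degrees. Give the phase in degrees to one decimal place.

-45.0°

∠(j3.54 + 3.54) = arctan(3.54/3.54) = 45.00°
∠L(j3.54) = −45.00° = -45.00°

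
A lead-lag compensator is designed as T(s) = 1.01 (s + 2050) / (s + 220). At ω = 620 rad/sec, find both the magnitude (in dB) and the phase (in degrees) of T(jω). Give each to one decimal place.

|T| = 10.3 dB, ∠T = -53.6°

|j620 + 2050| = √(620² + 2050²) = 2142
|j620 + 220| = √(620² + 220²) = 657.9
|T(j620)| = 1.01 × 2142 / 657.9 = 3.288
20 log₁₀(3.288) = 10.34 dB
∠(j620 + 2050) = arctan(620/2050) = 16.83°
∠(j620 + 220) = arctan(620/220) = 70.46°
∠T(j620) = 16.83° − 70.46° = -53.64°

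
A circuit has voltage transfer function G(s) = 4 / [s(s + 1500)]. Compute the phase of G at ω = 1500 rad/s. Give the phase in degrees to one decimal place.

∠(j1500 + 1500) = arctan(1500/1500) = 45.00°
∠(j1500) = 90.00°
∠G(j1500) = − (45.00° + 90.00°) = -135.00°

-135.0°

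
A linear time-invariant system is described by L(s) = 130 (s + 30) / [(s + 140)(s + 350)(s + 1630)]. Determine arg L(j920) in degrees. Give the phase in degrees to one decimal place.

∠(j920 + 30) = arctan(920/30) = 88.13°
∠(j920 + 140) = arctan(920/140) = 81.35°
∠(j920 + 350) = arctan(920/350) = 69.17°
∠(j920 + 1630) = arctan(920/1630) = 29.44°
∠L(j920) = 88.13° − (81.35° + 69.17° + 29.44°) = -91.83°

-91.8°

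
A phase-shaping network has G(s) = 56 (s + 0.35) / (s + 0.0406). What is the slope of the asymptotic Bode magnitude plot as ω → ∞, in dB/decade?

0 dB/decade

With 1 zero and 1 pole, the high-frequency asymptotic slope is 20 × (1 − 1) = 0 dB/decade.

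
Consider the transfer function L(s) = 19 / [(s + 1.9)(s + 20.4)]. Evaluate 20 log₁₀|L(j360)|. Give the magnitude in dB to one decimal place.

-76.7 dB

|j360 + 1.9| = √(360² + 1.9²) = 360
|j360 + 20.4| = √(360² + 20.4²) = 360.6
|L(j360)| = 19 / (360 × 360.6) = 0.00014637
20 log₁₀(0.00014637) = -76.69 dB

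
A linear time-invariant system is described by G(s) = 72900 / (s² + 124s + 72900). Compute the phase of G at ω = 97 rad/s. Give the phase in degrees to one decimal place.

-10.7°

∠[(j97)² + 124(j97) + 72900] = ∠[63491 + j12028] = 10.73°
∠G(j97) = −10.73° = -10.73°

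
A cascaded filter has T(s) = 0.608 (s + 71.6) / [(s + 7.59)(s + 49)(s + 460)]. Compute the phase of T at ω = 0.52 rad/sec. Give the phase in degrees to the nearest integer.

∠(j0.52 + 71.6) = arctan(0.52/71.6) = 0.42°
∠(j0.52 + 7.59) = arctan(0.52/7.59) = 3.92°
∠(j0.52 + 49) = arctan(0.52/49) = 0.61°
∠(j0.52 + 460) = arctan(0.52/460) = 0.06°
∠T(j0.52) = 0.42° − (3.92° + 0.61° + 0.06°) = -4.18°

-4°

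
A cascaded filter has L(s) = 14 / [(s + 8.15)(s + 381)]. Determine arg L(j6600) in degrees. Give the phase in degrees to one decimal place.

-176.6°

∠(j6600 + 8.15) = arctan(6600/8.15) = 89.93°
∠(j6600 + 381) = arctan(6600/381) = 86.70°
∠L(j6600) = − (89.93° + 86.70°) = -176.63°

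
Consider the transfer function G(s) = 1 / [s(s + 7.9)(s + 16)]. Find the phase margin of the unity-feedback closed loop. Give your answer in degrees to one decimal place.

89.9 deg

Gain crossover: |G(jω)| = 1 at ω ≈ 0.00791 rad/s.
∠G(j0.00791) = −90° − arctan(0.00791/7.9) − arctan(0.00791/16) ≈ -90.09°
PM = 180° + (-90.09°) = 89.91°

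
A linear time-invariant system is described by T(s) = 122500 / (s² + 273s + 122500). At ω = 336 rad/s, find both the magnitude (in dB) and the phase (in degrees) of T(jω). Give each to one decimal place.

|(j336)² + 273(j336) + 122500| = |9604 + j91728| = 9.223e+04
|T(j336)| = 122500 / 9.223e+04 = 1.3282
20 log₁₀(1.3282) = 2.47 dB
∠[(j336)² + 273(j336) + 122500] = ∠[9604 + j91728] = 84.02°
∠T(j336) = −84.02° = -84.02°

|T| = 2.5 dB, ∠T = -84.0°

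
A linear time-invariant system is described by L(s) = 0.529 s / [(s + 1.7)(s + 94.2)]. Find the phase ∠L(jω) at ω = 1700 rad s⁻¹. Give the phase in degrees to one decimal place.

-86.8°

∠(j1700) = 90.00°
∠(j1700 + 1.7) = arctan(1700/1.7) = 89.94°
∠(j1700 + 94.2) = arctan(1700/94.2) = 86.83°
∠L(j1700) = 90.00° − (89.94° + 86.83°) = -86.77°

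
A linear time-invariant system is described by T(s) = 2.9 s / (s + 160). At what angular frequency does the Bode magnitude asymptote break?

160 rad/sec

The single real pole at s = −160 gives a corner at ω = 160 rad/sec.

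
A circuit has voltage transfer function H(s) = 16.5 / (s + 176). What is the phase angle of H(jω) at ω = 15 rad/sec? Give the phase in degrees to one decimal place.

-4.9°

∠(j15 + 176) = arctan(15/176) = 4.87°
∠H(j15) = −4.87° = -4.87°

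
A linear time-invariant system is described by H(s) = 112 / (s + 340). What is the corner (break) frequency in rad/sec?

340 rad/sec

The single real pole at s = −340 gives a corner at ω = 340 rad/sec.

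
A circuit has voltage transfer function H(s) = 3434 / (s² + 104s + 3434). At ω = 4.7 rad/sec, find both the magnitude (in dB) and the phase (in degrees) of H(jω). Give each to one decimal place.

|H| = -0.0 dB, ∠H = -8.2°

|(j4.7)² + 104(j4.7) + 3434| = |3411.9 + j488.8| = 3447
|H(j4.7)| = 3434 / 3447 = 0.9963
20 log₁₀(0.9963) = -0.03 dB
∠[(j4.7)² + 104(j4.7) + 3434] = ∠[3411.9 + j488.8] = 8.15°
∠H(j4.7) = −8.15° = -8.15°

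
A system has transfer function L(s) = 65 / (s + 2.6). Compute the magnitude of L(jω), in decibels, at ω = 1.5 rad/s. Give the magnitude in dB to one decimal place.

26.7 dB

|j1.5 + 2.6| = √(1.5² + 2.6²) = 3.002
|L(j1.5)| = 65 / 3.002 = 21.655
20 log₁₀(21.655) = 26.71 dB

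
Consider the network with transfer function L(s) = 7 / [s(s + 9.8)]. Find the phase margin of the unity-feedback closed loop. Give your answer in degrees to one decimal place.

Gain crossover: |L(jω)| = 1 at ω ≈ 0.712 rad/s.
∠L(j0.712) = −90° − arctan(0.712/9.8) ≈ -94.16°
PM = 180° + (-94.16°) = 85.84°

85.8 deg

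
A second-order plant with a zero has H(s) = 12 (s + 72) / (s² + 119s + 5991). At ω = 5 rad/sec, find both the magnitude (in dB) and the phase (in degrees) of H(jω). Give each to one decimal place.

|j5 + 72| = √(5² + 72²) = 72.17
|(j5)² + 119(j5) + 5991| = |5966 + j595| = 5996
|H(j5)| = 12 × 72.17 / 5996 = 0.14445
20 log₁₀(0.14445) = -16.81 dB
∠(j5 + 72) = arctan(5/72) = 3.97°
∠[(j5)² + 119(j5) + 5991] = ∠[5966 + j595] = 5.70°
∠H(j5) = 3.97° − 5.70° = -1.72°

|H| = -16.8 dB, ∠H = -1.7°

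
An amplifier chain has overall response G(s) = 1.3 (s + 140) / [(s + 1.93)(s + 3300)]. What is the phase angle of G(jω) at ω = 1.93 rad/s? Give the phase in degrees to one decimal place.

-44.2 deg

∠(j1.93 + 140) = arctan(1.93/140) = 0.79°
∠(j1.93 + 1.93) = arctan(1.93/1.93) = 45.00°
∠(j1.93 + 3300) = arctan(1.93/3300) = 0.03°
∠G(j1.93) = 0.79° − (45.00° + 0.03°) = -44.24°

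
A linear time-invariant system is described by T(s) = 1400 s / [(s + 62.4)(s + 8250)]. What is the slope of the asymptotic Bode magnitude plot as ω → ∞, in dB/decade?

-20 dB/decade

With 1 zero and 2 poles, the high-frequency asymptotic slope is 20 × (1 − 2) = -20 dB/decade.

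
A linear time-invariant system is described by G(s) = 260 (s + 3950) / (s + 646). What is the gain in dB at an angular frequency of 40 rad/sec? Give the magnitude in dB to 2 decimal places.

|j40 + 3950| = √(40² + 3950²) = 3950
|j40 + 646| = √(40² + 646²) = 647.2
|G(j40)| = 260 × 3950 / 647.2 = 1586.8
20 log₁₀(1586.8) = 64.011 dB

64.01 dB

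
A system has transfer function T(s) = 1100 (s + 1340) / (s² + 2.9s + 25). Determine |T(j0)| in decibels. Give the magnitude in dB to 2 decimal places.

T(0) = 1100 × 1340 / 25 = 58960
20 log₁₀(58960) = 95.411 dB

95.41 dB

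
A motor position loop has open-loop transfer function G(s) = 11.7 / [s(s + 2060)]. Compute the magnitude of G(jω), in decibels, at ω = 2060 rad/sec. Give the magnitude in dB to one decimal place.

|j2060 + 2060| = √(2060² + 2060²) = 2913
|j2060| = 2060
|G(j2060)| = 11.7 / (2913 × 2060) = 1.9496e-06
20 log₁₀(1.9496e-06) = -114.20 dB

-114.2 dB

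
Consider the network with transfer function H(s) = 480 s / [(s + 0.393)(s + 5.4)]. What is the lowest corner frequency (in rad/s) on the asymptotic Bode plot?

Break frequencies occur at each pole and zero magnitude: 0.393 rad/s, 5.4 rad/s.
The lowest is 0.393 rad/s.

0.393 rad/s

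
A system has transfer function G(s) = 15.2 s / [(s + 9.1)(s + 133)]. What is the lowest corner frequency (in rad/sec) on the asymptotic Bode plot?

9.1 rad/sec

Break frequencies occur at each pole and zero magnitude: 9.1 rad/sec, 133 rad/sec.
The lowest is 9.1 rad/sec.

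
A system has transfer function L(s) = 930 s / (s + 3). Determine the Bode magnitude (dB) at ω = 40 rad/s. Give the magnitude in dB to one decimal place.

|j40| = 40
|j40 + 3| = √(40² + 3²) = 40.11
|L(j40)| = 930 × 40 / 40.11 = 927.4
20 log₁₀(927.4) = 59.35 dB

59.3 dB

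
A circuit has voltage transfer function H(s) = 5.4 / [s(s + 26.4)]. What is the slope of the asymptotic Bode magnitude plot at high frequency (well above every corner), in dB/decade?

With 0 zeros and 2 poles, the high-frequency asymptotic slope is 20 × (0 − 2) = -40 dB/decade.

-40 dB/decade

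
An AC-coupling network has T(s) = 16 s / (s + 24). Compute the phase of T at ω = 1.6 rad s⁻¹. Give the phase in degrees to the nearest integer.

∠(j1.6) = 90.00°
∠(j1.6 + 24) = arctan(1.6/24) = 3.81°
∠T(j1.6) = 90.00° − 3.81° = 86.19°

86°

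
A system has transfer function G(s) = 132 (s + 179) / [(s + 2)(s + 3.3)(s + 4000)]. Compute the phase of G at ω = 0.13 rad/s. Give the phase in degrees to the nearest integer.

∠(j0.13 + 179) = arctan(0.13/179) = 0.04°
∠(j0.13 + 2) = arctan(0.13/2) = 3.72°
∠(j0.13 + 3.3) = arctan(0.13/3.3) = 2.26°
∠(j0.13 + 4000) = arctan(0.13/4000) = 0.00°
∠G(j0.13) = 0.04° − (3.72° + 2.26° + 0.00°) = -5.94°

-6 deg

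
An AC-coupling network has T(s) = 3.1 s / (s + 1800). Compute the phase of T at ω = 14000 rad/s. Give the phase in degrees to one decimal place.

∠(j14000) = 90.00°
∠(j14000 + 1800) = arctan(14000/1800) = 82.67°
∠T(j14000) = 90.00° − 82.67° = 7.33°

7.3 deg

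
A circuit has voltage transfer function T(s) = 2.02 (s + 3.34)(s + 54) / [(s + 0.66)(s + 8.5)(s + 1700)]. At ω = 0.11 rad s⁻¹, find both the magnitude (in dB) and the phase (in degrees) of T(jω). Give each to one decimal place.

|j0.11 + 3.34| = √(0.11² + 3.34²) = 3.342
|j0.11 + 54| = √(0.11² + 54²) = 54
|j0.11 + 0.66| = √(0.11² + 0.66²) = 0.6691
|j0.11 + 8.5| = √(0.11² + 8.5²) = 8.501
|j0.11 + 1700| = √(0.11² + 1700²) = 1700
|T(j0.11)| = 2.02 × 3.342 × 54 / (0.6691 × 8.501 × 1700) = 0.037699
20 log₁₀(0.037699) = -28.47 dB
∠(j0.11 + 3.34) = arctan(0.11/3.34) = 1.89°
∠(j0.11 + 54) = arctan(0.11/54) = 0.12°
∠(j0.11 + 0.66) = arctan(0.11/0.66) = 9.46°
∠(j0.11 + 8.5) = arctan(0.11/8.5) = 0.74°
∠(j0.11 + 1700) = arctan(0.11/1700) = 0.00°
∠T(j0.11) = 1.89° + 0.12° − (9.46° + 0.74° + 0.00°) = -8.20°

|T| = -28.5 dB, ∠T = -8.2 deg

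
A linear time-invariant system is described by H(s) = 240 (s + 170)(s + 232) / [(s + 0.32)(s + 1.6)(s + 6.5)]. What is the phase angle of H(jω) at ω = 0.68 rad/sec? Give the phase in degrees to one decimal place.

∠(j0.68 + 170) = arctan(0.68/170) = 0.23°
∠(j0.68 + 232) = arctan(0.68/232) = 0.17°
∠(j0.68 + 0.32) = arctan(0.68/0.32) = 64.80°
∠(j0.68 + 1.6) = arctan(0.68/1.6) = 23.03°
∠(j0.68 + 6.5) = arctan(0.68/6.5) = 5.97°
∠H(j0.68) = 0.23° + 0.17° − (64.80° + 23.03° + 5.97°) = -93.40°

-93.4°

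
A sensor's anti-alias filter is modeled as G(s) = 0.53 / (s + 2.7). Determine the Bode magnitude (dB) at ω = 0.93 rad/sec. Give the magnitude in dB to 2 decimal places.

-14.63 dB

|j0.93 + 2.7| = √(0.93² + 2.7²) = 2.856
|G(j0.93)| = 0.53 / 2.856 = 0.1856
20 log₁₀(0.1856) = -14.629 dB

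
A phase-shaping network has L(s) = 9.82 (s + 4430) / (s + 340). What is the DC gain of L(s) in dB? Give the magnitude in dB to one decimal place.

L(0) = 9.82 × 4430 / 340 = 127.95
20 log₁₀(127.95) = 42.14 dB

42.1 dB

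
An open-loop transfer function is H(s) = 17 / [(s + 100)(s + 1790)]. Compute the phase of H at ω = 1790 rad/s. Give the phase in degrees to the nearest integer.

∠(j1790 + 100) = arctan(1790/100) = 86.80°
∠(j1790 + 1790) = arctan(1790/1790) = 45.00°
∠H(j1790) = − (86.80° + 45.00°) = -131.80°

-132 deg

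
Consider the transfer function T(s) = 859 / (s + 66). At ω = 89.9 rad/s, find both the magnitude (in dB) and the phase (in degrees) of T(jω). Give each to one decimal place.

|T| = 17.7 dB, ∠T = -53.7 deg

|j89.9 + 66| = √(89.9² + 66²) = 111.5
|T(j89.9)| = 859 / 111.5 = 7.7023
20 log₁₀(7.7023) = 17.73 dB
∠(j89.9 + 66) = arctan(89.9/66) = 53.72°
∠T(j89.9) = −53.72° = -53.72°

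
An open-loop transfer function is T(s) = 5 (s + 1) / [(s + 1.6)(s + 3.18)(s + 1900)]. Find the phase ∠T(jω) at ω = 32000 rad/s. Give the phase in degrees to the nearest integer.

-177°

∠(j32000 + 1) = arctan(32000/1) = 90.00°
∠(j32000 + 1.6) = arctan(32000/1.6) = 90.00°
∠(j32000 + 3.18) = arctan(32000/3.18) = 89.99°
∠(j32000 + 1900) = arctan(32000/1900) = 86.60°
∠T(j32000) = 90.00° − (90.00° + 89.99° + 86.60°) = -176.60°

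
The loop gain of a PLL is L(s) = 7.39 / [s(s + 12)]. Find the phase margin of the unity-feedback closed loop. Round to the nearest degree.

87°

Gain crossover: |L(jω)| = 1 at ω ≈ 0.615 rad s⁻¹.
∠L(j0.615) = −90° − arctan(0.615/12) ≈ -92.93°
PM = 180° + (-92.93°) = 87.07°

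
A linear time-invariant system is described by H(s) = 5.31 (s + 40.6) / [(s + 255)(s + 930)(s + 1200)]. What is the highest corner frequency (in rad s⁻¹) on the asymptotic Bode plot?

1200 rad s⁻¹

Break frequencies occur at each pole and zero magnitude: 40.6 rad s⁻¹, 255 rad s⁻¹, 930 rad s⁻¹, 1200 rad s⁻¹.
The highest is 1200 rad s⁻¹.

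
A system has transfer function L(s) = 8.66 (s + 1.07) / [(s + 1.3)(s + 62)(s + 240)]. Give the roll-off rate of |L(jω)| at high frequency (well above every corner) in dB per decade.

With 1 zero and 3 poles, the high-frequency asymptotic slope is 20 × (1 − 3) = -40 dB/decade.

-40 dB/decade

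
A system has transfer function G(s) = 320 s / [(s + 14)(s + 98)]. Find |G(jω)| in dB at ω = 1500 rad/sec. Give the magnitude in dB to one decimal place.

-13.4 dB

|j1500| = 1500
|j1500 + 14| = √(1500² + 14²) = 1500
|j1500 + 98| = √(1500² + 98²) = 1503
|G(j1500)| = 320 × 1500 / (1500 × 1503) = 0.21287
20 log₁₀(0.21287) = -13.44 dB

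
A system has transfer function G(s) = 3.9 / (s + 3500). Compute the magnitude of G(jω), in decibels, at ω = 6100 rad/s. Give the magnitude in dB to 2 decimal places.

-65.12 dB

|j6100 + 3500| = √(6100² + 3500²) = 7033
|G(j6100)| = 3.9 / 7033 = 0.00055455
20 log₁₀(0.00055455) = -65.121 dB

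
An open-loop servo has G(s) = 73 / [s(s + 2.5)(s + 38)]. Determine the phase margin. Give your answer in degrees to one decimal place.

Gain crossover: |G(jω)| = 1 at ω ≈ 0.737 rad/sec.
∠G(j0.737) = −90° − arctan(0.737/2.5) − arctan(0.737/38) ≈ -107.53°
PM = 180° + (-107.53°) = 72.47°

72.5°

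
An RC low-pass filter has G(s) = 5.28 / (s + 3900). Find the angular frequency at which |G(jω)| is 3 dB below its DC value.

3900 rad/s

For a single-pole low-pass, the −3 dB point is at the pole: ω = 3900 rad/s.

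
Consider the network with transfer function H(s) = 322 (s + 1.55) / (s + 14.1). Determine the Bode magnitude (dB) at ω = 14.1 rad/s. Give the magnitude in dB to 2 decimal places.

47.20 dB

|j14.1 + 1.55| = √(14.1² + 1.55²) = 14.18
|j14.1 + 14.1| = √(14.1² + 14.1²) = 19.94
|H(j14.1)| = 322 × 14.18 / 19.94 = 229.06
20 log₁₀(229.06) = 47.199 dB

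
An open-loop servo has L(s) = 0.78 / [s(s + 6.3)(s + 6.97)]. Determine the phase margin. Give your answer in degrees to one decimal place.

Gain crossover: |L(jω)| = 1 at ω ≈ 0.0178 rad/s.
∠L(j0.0178) = −90° − arctan(0.0178/6.3) − arctan(0.0178/6.97) ≈ -90.31°
PM = 180° + (-90.31°) = 89.69°

89.7°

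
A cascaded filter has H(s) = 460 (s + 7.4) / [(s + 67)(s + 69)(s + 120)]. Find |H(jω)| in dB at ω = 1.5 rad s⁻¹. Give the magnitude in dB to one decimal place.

-44.1 dB

|j1.5 + 7.4| = √(1.5² + 7.4²) = 7.55
|j1.5 + 67| = √(1.5² + 67²) = 67.02
|j1.5 + 69| = √(1.5² + 69²) = 69.02
|j1.5 + 120| = √(1.5² + 120²) = 120
|H(j1.5)| = 460 × 7.55 / (67.02 × 69.02 × 120) = 0.0062572
20 log₁₀(0.0062572) = -44.07 dB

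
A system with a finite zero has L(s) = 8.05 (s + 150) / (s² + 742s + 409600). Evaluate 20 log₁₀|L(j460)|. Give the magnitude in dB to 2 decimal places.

-40.11 dB

|j460 + 150| = √(460² + 150²) = 483.8
|(j460)² + 742(j460) + 409600| = |1.98e+05 + j3.4132e+05| = 3.946e+05
|L(j460)| = 8.05 × 483.8 / 3.946e+05 = 0.0098707
20 log₁₀(0.0098707) = -40.113 dB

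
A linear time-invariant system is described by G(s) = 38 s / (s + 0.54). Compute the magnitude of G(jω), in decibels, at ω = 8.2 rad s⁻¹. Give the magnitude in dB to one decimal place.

31.6 dB

|j8.2| = 8.2
|j8.2 + 0.54| = √(8.2² + 0.54²) = 8.218
|G(j8.2)| = 38 × 8.2 / 8.218 = 37.918
20 log₁₀(37.918) = 31.58 dB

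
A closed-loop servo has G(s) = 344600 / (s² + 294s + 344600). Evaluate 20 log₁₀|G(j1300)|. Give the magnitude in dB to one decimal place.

|(j1300)² + 294(j1300) + 344600| = |-1.3454e+06 + j3.822e+05| = 1.399e+06
|G(j1300)| = 344600 / 1.399e+06 = 0.24638
20 log₁₀(0.24638) = -12.17 dB

-12.2 dB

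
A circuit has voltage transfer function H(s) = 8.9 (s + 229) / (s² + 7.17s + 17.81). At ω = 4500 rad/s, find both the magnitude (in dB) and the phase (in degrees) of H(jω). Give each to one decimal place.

|H| = -54.1 dB, ∠H = -92.8 deg

|j4500 + 229| = √(4500² + 229²) = 4506
|(j4500)² + 7.17(j4500) + 17.81| = |-2.025e+07 + j32265| = 2.025e+07
|H(j4500)| = 8.9 × 4506 / 2.025e+07 = 0.0019803
20 log₁₀(0.0019803) = -54.07 dB
∠(j4500 + 229) = arctan(4500/229) = 87.09°
∠[(j4500)² + 7.17(j4500) + 17.81] = ∠[-2.025e+07 + j32265] = 179.91°
∠H(j4500) = 87.09° − 179.91° = -92.82°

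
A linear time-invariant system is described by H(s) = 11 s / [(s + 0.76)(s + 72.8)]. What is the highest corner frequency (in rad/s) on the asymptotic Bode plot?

72.8 rad/s

Break frequencies occur at each pole and zero magnitude: 0.76 rad/s, 72.8 rad/s.
The highest is 72.8 rad/s.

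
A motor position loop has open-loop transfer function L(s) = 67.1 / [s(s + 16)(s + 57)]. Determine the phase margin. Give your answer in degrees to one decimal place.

89.7°

Gain crossover: |L(jω)| = 1 at ω ≈ 0.0736 rad/s.
∠L(j0.0736) = −90° − arctan(0.0736/16) − arctan(0.0736/57) ≈ -90.34°
PM = 180° + (-90.34°) = 89.66°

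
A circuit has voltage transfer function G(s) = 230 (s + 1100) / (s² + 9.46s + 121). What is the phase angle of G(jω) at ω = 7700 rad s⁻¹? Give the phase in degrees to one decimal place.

-98.1 deg

∠(j7700 + 1100) = arctan(7700/1100) = 81.87°
∠[(j7700)² + 9.46(j7700) + 121] = ∠[-5.929e+07 + j72842] = 179.93°
∠G(j7700) = 81.87° − 179.93° = -98.06°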